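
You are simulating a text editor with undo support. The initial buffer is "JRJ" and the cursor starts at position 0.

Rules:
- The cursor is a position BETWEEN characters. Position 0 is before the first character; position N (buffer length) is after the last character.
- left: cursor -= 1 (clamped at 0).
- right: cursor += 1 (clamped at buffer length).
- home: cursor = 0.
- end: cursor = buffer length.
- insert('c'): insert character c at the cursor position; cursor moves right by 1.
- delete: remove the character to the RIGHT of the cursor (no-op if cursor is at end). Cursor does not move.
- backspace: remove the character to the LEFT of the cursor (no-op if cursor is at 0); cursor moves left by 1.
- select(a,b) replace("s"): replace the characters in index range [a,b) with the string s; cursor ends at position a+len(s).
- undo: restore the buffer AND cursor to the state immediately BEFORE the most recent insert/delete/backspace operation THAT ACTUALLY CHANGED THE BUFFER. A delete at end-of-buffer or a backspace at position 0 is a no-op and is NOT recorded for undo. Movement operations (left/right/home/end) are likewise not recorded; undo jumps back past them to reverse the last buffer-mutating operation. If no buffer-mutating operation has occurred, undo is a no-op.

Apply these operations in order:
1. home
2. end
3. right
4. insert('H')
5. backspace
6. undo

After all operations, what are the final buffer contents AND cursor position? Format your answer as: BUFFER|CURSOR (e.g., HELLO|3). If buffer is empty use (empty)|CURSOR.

Answer: JRJH|4

Derivation:
After op 1 (home): buf='JRJ' cursor=0
After op 2 (end): buf='JRJ' cursor=3
After op 3 (right): buf='JRJ' cursor=3
After op 4 (insert('H')): buf='JRJH' cursor=4
After op 5 (backspace): buf='JRJ' cursor=3
After op 6 (undo): buf='JRJH' cursor=4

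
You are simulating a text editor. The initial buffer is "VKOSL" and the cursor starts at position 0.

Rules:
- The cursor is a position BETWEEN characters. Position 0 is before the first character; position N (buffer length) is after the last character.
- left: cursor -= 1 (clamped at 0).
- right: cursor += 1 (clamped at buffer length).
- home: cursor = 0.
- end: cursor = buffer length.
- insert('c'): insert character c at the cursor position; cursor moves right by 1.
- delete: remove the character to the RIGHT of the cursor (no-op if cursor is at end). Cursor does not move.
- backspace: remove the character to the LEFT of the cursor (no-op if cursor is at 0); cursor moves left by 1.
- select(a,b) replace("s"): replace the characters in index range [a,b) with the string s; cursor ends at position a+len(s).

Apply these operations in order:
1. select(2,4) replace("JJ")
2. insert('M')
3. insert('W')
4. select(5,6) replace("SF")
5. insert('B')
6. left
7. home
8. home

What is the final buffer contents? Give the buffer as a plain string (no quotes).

Answer: VKJJMSFBL

Derivation:
After op 1 (select(2,4) replace("JJ")): buf='VKJJL' cursor=4
After op 2 (insert('M')): buf='VKJJML' cursor=5
After op 3 (insert('W')): buf='VKJJMWL' cursor=6
After op 4 (select(5,6) replace("SF")): buf='VKJJMSFL' cursor=7
After op 5 (insert('B')): buf='VKJJMSFBL' cursor=8
After op 6 (left): buf='VKJJMSFBL' cursor=7
After op 7 (home): buf='VKJJMSFBL' cursor=0
After op 8 (home): buf='VKJJMSFBL' cursor=0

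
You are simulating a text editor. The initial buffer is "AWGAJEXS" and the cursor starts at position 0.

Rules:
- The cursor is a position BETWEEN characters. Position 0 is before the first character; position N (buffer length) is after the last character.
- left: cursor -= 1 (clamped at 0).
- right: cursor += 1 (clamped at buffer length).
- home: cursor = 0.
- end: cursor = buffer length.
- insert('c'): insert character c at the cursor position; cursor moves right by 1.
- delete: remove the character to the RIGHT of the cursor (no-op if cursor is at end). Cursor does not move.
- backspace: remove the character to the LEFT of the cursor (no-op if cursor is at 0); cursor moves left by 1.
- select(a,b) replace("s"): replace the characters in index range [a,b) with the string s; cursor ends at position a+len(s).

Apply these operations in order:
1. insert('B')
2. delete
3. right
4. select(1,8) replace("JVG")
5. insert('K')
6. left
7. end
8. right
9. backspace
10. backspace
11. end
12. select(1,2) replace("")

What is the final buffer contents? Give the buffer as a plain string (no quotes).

Answer: BV

Derivation:
After op 1 (insert('B')): buf='BAWGAJEXS' cursor=1
After op 2 (delete): buf='BWGAJEXS' cursor=1
After op 3 (right): buf='BWGAJEXS' cursor=2
After op 4 (select(1,8) replace("JVG")): buf='BJVG' cursor=4
After op 5 (insert('K')): buf='BJVGK' cursor=5
After op 6 (left): buf='BJVGK' cursor=4
After op 7 (end): buf='BJVGK' cursor=5
After op 8 (right): buf='BJVGK' cursor=5
After op 9 (backspace): buf='BJVG' cursor=4
After op 10 (backspace): buf='BJV' cursor=3
After op 11 (end): buf='BJV' cursor=3
After op 12 (select(1,2) replace("")): buf='BV' cursor=1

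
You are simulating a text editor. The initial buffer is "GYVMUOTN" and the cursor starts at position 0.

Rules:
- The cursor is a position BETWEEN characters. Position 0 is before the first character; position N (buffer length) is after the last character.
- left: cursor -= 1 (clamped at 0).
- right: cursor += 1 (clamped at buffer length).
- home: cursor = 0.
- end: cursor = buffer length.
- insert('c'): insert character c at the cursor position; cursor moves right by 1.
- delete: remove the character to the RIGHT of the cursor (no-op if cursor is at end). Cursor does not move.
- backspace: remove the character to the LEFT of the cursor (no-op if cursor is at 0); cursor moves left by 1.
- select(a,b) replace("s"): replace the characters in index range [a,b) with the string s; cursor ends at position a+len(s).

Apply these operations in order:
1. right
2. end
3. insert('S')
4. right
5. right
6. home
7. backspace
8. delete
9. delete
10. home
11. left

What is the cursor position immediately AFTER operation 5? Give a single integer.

Answer: 9

Derivation:
After op 1 (right): buf='GYVMUOTN' cursor=1
After op 2 (end): buf='GYVMUOTN' cursor=8
After op 3 (insert('S')): buf='GYVMUOTNS' cursor=9
After op 4 (right): buf='GYVMUOTNS' cursor=9
After op 5 (right): buf='GYVMUOTNS' cursor=9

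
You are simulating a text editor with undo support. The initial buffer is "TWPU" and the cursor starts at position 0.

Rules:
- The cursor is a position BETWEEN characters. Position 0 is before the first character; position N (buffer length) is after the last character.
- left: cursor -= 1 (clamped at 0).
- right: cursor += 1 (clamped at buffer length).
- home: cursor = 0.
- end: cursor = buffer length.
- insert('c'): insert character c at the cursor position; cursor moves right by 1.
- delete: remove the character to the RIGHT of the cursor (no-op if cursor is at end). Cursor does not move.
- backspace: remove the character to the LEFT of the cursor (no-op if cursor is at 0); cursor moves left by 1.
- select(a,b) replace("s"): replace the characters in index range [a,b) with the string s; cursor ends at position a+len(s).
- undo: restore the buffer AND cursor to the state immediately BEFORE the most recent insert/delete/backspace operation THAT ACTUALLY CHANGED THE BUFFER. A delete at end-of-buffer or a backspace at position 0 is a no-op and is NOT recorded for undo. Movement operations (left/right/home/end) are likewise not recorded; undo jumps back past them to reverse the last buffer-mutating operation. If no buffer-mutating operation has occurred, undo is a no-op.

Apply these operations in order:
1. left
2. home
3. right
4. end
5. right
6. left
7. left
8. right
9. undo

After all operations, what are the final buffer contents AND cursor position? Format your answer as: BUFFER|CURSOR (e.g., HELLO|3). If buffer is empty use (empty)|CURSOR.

After op 1 (left): buf='TWPU' cursor=0
After op 2 (home): buf='TWPU' cursor=0
After op 3 (right): buf='TWPU' cursor=1
After op 4 (end): buf='TWPU' cursor=4
After op 5 (right): buf='TWPU' cursor=4
After op 6 (left): buf='TWPU' cursor=3
After op 7 (left): buf='TWPU' cursor=2
After op 8 (right): buf='TWPU' cursor=3
After op 9 (undo): buf='TWPU' cursor=3

Answer: TWPU|3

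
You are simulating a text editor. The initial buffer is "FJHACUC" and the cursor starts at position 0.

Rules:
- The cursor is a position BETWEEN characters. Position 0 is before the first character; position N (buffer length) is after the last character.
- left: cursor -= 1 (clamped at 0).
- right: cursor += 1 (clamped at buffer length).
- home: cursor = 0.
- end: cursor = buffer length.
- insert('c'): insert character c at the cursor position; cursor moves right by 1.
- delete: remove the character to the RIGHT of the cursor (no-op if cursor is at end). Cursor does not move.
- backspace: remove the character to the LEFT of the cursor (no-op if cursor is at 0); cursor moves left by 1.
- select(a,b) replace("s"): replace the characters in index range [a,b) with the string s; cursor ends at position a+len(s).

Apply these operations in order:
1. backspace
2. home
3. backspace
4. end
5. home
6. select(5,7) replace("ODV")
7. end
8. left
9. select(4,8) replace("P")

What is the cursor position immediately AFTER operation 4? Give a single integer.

After op 1 (backspace): buf='FJHACUC' cursor=0
After op 2 (home): buf='FJHACUC' cursor=0
After op 3 (backspace): buf='FJHACUC' cursor=0
After op 4 (end): buf='FJHACUC' cursor=7

Answer: 7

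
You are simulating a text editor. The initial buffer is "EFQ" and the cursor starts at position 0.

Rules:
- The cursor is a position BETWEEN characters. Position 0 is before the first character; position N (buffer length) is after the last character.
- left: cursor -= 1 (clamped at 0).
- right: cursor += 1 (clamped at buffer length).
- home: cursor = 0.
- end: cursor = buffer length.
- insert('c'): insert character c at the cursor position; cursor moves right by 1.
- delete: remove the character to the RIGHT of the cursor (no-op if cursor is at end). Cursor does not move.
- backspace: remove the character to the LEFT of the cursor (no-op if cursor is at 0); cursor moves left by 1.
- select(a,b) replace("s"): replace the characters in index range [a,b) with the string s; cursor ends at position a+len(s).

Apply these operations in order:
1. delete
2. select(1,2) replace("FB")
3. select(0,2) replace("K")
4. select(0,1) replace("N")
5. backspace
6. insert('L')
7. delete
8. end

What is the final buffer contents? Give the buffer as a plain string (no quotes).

Answer: L

Derivation:
After op 1 (delete): buf='FQ' cursor=0
After op 2 (select(1,2) replace("FB")): buf='FFB' cursor=3
After op 3 (select(0,2) replace("K")): buf='KB' cursor=1
After op 4 (select(0,1) replace("N")): buf='NB' cursor=1
After op 5 (backspace): buf='B' cursor=0
After op 6 (insert('L')): buf='LB' cursor=1
After op 7 (delete): buf='L' cursor=1
After op 8 (end): buf='L' cursor=1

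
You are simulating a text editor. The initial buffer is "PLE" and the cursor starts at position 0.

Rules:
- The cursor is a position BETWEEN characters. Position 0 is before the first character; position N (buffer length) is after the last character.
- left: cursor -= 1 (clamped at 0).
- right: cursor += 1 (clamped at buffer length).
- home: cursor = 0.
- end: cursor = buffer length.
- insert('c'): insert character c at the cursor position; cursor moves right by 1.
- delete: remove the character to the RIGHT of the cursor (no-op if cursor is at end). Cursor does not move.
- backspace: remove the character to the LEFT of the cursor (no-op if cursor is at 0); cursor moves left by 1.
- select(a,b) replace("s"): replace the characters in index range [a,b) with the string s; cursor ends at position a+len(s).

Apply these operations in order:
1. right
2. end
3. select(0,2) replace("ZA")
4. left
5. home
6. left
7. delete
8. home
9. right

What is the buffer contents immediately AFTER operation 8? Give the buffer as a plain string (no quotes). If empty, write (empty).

Answer: AE

Derivation:
After op 1 (right): buf='PLE' cursor=1
After op 2 (end): buf='PLE' cursor=3
After op 3 (select(0,2) replace("ZA")): buf='ZAE' cursor=2
After op 4 (left): buf='ZAE' cursor=1
After op 5 (home): buf='ZAE' cursor=0
After op 6 (left): buf='ZAE' cursor=0
After op 7 (delete): buf='AE' cursor=0
After op 8 (home): buf='AE' cursor=0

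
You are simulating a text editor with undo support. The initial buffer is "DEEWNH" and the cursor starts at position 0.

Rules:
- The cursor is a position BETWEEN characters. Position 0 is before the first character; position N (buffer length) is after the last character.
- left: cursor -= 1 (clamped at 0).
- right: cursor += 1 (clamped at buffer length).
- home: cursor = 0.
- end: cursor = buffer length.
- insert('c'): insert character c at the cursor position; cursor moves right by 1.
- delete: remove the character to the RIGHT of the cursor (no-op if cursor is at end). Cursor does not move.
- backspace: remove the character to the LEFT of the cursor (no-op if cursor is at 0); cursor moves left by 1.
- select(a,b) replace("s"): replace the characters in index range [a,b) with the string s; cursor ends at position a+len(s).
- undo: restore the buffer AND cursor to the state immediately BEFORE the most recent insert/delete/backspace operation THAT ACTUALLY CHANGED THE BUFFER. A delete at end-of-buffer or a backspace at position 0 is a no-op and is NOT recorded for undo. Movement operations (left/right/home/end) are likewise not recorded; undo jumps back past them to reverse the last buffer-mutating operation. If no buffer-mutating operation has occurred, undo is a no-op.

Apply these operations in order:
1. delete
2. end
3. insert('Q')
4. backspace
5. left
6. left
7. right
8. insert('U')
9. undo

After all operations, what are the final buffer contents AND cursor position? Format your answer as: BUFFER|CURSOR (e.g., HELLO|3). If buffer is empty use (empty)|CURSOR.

Answer: EEWNH|4

Derivation:
After op 1 (delete): buf='EEWNH' cursor=0
After op 2 (end): buf='EEWNH' cursor=5
After op 3 (insert('Q')): buf='EEWNHQ' cursor=6
After op 4 (backspace): buf='EEWNH' cursor=5
After op 5 (left): buf='EEWNH' cursor=4
After op 6 (left): buf='EEWNH' cursor=3
After op 7 (right): buf='EEWNH' cursor=4
After op 8 (insert('U')): buf='EEWNUH' cursor=5
After op 9 (undo): buf='EEWNH' cursor=4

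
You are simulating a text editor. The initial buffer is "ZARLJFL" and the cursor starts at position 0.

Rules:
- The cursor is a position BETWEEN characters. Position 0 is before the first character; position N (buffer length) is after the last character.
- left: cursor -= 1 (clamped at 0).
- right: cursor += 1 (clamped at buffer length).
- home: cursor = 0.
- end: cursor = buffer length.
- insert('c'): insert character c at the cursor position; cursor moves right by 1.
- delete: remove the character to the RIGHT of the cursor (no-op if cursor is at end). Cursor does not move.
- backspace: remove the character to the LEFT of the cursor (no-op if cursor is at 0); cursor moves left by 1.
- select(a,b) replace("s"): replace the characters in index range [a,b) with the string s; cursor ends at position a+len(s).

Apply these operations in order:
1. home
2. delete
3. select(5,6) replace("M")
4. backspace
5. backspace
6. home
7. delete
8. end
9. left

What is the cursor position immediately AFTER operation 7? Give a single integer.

After op 1 (home): buf='ZARLJFL' cursor=0
After op 2 (delete): buf='ARLJFL' cursor=0
After op 3 (select(5,6) replace("M")): buf='ARLJFM' cursor=6
After op 4 (backspace): buf='ARLJF' cursor=5
After op 5 (backspace): buf='ARLJ' cursor=4
After op 6 (home): buf='ARLJ' cursor=0
After op 7 (delete): buf='RLJ' cursor=0

Answer: 0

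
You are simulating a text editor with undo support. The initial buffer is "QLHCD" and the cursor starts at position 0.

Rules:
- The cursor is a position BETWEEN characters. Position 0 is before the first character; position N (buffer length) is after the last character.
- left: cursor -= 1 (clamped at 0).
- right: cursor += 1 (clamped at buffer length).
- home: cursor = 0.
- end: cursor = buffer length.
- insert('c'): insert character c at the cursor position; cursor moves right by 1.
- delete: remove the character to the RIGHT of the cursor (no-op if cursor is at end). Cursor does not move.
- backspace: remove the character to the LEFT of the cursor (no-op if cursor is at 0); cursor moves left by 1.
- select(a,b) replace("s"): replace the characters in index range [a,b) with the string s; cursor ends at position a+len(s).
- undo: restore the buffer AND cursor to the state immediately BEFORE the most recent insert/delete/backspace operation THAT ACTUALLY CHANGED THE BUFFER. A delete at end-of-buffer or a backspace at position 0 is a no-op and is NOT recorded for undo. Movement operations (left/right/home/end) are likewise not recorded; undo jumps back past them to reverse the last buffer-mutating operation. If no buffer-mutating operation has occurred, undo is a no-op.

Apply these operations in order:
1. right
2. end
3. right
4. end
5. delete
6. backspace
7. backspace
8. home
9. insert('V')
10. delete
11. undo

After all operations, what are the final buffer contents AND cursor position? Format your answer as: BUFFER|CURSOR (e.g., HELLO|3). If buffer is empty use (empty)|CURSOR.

Answer: VQLH|1

Derivation:
After op 1 (right): buf='QLHCD' cursor=1
After op 2 (end): buf='QLHCD' cursor=5
After op 3 (right): buf='QLHCD' cursor=5
After op 4 (end): buf='QLHCD' cursor=5
After op 5 (delete): buf='QLHCD' cursor=5
After op 6 (backspace): buf='QLHC' cursor=4
After op 7 (backspace): buf='QLH' cursor=3
After op 8 (home): buf='QLH' cursor=0
After op 9 (insert('V')): buf='VQLH' cursor=1
After op 10 (delete): buf='VLH' cursor=1
After op 11 (undo): buf='VQLH' cursor=1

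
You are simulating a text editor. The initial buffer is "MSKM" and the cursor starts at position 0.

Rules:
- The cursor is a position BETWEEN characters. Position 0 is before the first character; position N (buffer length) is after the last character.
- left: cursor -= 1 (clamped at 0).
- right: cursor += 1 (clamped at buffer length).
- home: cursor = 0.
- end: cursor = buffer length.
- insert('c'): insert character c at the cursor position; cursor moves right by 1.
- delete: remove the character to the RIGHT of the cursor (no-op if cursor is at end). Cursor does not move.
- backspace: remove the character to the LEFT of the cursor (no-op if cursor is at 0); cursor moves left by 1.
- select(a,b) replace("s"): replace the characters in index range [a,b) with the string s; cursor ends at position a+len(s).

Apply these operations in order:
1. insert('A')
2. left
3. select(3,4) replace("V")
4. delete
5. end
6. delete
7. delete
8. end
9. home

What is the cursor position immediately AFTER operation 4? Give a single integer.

Answer: 4

Derivation:
After op 1 (insert('A')): buf='AMSKM' cursor=1
After op 2 (left): buf='AMSKM' cursor=0
After op 3 (select(3,4) replace("V")): buf='AMSVM' cursor=4
After op 4 (delete): buf='AMSV' cursor=4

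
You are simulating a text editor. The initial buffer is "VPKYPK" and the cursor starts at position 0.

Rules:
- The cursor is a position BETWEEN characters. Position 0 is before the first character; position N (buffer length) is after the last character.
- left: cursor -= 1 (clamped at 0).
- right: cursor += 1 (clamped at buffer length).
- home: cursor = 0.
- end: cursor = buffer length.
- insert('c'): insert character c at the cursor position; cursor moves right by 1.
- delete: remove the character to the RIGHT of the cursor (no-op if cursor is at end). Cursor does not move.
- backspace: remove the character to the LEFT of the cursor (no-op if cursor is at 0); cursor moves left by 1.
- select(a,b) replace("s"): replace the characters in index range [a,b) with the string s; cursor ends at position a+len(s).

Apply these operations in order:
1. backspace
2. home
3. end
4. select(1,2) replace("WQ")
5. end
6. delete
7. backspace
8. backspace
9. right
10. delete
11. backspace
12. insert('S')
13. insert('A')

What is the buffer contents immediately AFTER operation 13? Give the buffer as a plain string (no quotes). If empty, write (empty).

Answer: VWQKSA

Derivation:
After op 1 (backspace): buf='VPKYPK' cursor=0
After op 2 (home): buf='VPKYPK' cursor=0
After op 3 (end): buf='VPKYPK' cursor=6
After op 4 (select(1,2) replace("WQ")): buf='VWQKYPK' cursor=3
After op 5 (end): buf='VWQKYPK' cursor=7
After op 6 (delete): buf='VWQKYPK' cursor=7
After op 7 (backspace): buf='VWQKYP' cursor=6
After op 8 (backspace): buf='VWQKY' cursor=5
After op 9 (right): buf='VWQKY' cursor=5
After op 10 (delete): buf='VWQKY' cursor=5
After op 11 (backspace): buf='VWQK' cursor=4
After op 12 (insert('S')): buf='VWQKS' cursor=5
After op 13 (insert('A')): buf='VWQKSA' cursor=6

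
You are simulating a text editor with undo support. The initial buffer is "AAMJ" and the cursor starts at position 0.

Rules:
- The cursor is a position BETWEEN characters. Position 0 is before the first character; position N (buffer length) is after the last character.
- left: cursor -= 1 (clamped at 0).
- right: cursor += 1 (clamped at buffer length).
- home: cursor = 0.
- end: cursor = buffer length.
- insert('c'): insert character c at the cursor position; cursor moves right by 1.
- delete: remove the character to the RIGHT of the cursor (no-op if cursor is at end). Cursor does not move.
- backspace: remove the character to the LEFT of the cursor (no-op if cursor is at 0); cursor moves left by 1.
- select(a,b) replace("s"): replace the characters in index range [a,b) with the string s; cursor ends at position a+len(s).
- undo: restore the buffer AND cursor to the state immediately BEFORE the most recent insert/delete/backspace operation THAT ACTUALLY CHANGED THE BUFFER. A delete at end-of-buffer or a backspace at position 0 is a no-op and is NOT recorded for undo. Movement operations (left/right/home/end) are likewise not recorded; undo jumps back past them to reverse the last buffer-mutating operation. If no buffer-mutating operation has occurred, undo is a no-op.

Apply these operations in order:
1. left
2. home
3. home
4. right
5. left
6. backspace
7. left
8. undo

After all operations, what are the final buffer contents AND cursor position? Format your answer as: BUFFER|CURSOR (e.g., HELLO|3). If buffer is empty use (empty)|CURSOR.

After op 1 (left): buf='AAMJ' cursor=0
After op 2 (home): buf='AAMJ' cursor=0
After op 3 (home): buf='AAMJ' cursor=0
After op 4 (right): buf='AAMJ' cursor=1
After op 5 (left): buf='AAMJ' cursor=0
After op 6 (backspace): buf='AAMJ' cursor=0
After op 7 (left): buf='AAMJ' cursor=0
After op 8 (undo): buf='AAMJ' cursor=0

Answer: AAMJ|0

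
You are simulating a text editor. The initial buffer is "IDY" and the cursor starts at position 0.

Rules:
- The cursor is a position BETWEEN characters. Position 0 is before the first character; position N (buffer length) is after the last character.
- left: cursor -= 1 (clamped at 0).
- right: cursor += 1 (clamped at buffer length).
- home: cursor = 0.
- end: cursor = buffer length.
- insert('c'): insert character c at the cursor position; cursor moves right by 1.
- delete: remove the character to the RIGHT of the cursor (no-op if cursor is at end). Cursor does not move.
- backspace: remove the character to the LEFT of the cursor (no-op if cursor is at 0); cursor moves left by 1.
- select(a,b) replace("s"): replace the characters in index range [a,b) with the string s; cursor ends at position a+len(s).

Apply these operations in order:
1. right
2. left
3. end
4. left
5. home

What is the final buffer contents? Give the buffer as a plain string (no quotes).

After op 1 (right): buf='IDY' cursor=1
After op 2 (left): buf='IDY' cursor=0
After op 3 (end): buf='IDY' cursor=3
After op 4 (left): buf='IDY' cursor=2
After op 5 (home): buf='IDY' cursor=0

Answer: IDY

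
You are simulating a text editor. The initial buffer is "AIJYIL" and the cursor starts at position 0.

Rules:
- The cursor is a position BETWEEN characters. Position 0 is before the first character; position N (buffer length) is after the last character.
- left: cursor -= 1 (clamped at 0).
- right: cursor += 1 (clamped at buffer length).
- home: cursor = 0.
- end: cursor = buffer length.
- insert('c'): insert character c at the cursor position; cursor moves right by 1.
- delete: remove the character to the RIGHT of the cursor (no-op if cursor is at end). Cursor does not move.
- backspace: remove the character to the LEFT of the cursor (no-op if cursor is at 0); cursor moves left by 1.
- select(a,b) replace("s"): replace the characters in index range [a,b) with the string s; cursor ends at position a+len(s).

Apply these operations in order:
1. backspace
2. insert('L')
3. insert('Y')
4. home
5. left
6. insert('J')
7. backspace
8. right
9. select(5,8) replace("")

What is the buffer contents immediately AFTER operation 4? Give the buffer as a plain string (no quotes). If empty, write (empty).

Answer: LYAIJYIL

Derivation:
After op 1 (backspace): buf='AIJYIL' cursor=0
After op 2 (insert('L')): buf='LAIJYIL' cursor=1
After op 3 (insert('Y')): buf='LYAIJYIL' cursor=2
After op 4 (home): buf='LYAIJYIL' cursor=0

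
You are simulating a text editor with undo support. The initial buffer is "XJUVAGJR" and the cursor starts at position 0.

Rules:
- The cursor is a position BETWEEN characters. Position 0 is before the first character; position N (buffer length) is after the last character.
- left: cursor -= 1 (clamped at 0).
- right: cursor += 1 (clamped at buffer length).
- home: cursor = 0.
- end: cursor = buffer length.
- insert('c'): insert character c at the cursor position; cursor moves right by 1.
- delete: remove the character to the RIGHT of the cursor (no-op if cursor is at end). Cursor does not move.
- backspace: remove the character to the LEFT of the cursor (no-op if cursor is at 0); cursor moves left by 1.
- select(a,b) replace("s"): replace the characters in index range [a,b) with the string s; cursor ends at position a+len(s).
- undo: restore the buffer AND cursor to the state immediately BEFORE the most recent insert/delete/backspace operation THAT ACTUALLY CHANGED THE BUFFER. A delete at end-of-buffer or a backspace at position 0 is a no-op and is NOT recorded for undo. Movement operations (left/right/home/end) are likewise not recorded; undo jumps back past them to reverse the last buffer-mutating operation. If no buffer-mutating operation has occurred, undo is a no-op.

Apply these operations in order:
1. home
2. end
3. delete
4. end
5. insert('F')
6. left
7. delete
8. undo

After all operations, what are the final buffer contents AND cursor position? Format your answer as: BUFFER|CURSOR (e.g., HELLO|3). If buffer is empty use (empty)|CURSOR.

After op 1 (home): buf='XJUVAGJR' cursor=0
After op 2 (end): buf='XJUVAGJR' cursor=8
After op 3 (delete): buf='XJUVAGJR' cursor=8
After op 4 (end): buf='XJUVAGJR' cursor=8
After op 5 (insert('F')): buf='XJUVAGJRF' cursor=9
After op 6 (left): buf='XJUVAGJRF' cursor=8
After op 7 (delete): buf='XJUVAGJR' cursor=8
After op 8 (undo): buf='XJUVAGJRF' cursor=8

Answer: XJUVAGJRF|8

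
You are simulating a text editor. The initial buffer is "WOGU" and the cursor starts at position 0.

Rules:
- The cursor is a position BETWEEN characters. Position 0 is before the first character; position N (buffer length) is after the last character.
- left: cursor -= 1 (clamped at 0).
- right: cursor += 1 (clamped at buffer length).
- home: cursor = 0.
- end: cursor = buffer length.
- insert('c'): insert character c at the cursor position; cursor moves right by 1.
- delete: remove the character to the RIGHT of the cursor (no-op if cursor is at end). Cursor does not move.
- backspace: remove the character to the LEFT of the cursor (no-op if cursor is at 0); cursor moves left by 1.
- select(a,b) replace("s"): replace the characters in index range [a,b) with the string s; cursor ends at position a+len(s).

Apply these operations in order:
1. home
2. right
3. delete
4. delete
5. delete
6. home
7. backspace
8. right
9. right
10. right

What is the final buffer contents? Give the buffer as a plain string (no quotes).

After op 1 (home): buf='WOGU' cursor=0
After op 2 (right): buf='WOGU' cursor=1
After op 3 (delete): buf='WGU' cursor=1
After op 4 (delete): buf='WU' cursor=1
After op 5 (delete): buf='W' cursor=1
After op 6 (home): buf='W' cursor=0
After op 7 (backspace): buf='W' cursor=0
After op 8 (right): buf='W' cursor=1
After op 9 (right): buf='W' cursor=1
After op 10 (right): buf='W' cursor=1

Answer: W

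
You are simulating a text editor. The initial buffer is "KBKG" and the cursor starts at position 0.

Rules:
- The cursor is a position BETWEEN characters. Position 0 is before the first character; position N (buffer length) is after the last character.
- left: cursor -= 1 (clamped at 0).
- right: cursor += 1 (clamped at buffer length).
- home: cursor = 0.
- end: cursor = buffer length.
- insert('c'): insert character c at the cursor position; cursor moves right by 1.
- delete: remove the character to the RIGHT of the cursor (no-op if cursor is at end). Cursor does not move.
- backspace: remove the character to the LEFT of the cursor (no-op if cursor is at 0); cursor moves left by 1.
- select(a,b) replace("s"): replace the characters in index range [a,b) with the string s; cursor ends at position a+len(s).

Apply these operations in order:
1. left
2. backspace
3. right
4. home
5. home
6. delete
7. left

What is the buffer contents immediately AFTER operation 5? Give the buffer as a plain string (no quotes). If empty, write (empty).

Answer: KBKG

Derivation:
After op 1 (left): buf='KBKG' cursor=0
After op 2 (backspace): buf='KBKG' cursor=0
After op 3 (right): buf='KBKG' cursor=1
After op 4 (home): buf='KBKG' cursor=0
After op 5 (home): buf='KBKG' cursor=0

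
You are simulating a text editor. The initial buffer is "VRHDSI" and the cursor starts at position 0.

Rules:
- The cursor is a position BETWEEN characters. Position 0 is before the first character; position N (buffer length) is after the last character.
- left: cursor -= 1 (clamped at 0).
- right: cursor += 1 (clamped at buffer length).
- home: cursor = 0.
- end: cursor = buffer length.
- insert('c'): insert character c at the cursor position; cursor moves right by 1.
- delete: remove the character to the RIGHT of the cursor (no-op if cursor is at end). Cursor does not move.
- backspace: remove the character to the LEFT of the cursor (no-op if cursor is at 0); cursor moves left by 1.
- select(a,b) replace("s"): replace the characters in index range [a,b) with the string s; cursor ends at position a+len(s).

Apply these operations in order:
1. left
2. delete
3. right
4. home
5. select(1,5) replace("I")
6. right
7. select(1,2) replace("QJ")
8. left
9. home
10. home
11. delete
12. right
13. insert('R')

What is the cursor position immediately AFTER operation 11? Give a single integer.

Answer: 0

Derivation:
After op 1 (left): buf='VRHDSI' cursor=0
After op 2 (delete): buf='RHDSI' cursor=0
After op 3 (right): buf='RHDSI' cursor=1
After op 4 (home): buf='RHDSI' cursor=0
After op 5 (select(1,5) replace("I")): buf='RI' cursor=2
After op 6 (right): buf='RI' cursor=2
After op 7 (select(1,2) replace("QJ")): buf='RQJ' cursor=3
After op 8 (left): buf='RQJ' cursor=2
After op 9 (home): buf='RQJ' cursor=0
After op 10 (home): buf='RQJ' cursor=0
After op 11 (delete): buf='QJ' cursor=0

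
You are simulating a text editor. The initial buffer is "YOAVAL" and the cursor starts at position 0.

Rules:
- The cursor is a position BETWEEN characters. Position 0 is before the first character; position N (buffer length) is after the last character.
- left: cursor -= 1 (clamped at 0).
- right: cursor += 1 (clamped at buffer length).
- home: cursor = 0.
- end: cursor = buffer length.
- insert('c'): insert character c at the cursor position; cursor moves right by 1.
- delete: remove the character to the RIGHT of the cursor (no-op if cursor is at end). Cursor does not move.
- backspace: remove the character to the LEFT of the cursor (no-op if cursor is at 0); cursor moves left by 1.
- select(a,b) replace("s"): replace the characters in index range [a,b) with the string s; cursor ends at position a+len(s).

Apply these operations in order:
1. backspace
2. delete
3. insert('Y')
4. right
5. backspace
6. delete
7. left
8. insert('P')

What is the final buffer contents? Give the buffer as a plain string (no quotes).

Answer: PYVAL

Derivation:
After op 1 (backspace): buf='YOAVAL' cursor=0
After op 2 (delete): buf='OAVAL' cursor=0
After op 3 (insert('Y')): buf='YOAVAL' cursor=1
After op 4 (right): buf='YOAVAL' cursor=2
After op 5 (backspace): buf='YAVAL' cursor=1
After op 6 (delete): buf='YVAL' cursor=1
After op 7 (left): buf='YVAL' cursor=0
After op 8 (insert('P')): buf='PYVAL' cursor=1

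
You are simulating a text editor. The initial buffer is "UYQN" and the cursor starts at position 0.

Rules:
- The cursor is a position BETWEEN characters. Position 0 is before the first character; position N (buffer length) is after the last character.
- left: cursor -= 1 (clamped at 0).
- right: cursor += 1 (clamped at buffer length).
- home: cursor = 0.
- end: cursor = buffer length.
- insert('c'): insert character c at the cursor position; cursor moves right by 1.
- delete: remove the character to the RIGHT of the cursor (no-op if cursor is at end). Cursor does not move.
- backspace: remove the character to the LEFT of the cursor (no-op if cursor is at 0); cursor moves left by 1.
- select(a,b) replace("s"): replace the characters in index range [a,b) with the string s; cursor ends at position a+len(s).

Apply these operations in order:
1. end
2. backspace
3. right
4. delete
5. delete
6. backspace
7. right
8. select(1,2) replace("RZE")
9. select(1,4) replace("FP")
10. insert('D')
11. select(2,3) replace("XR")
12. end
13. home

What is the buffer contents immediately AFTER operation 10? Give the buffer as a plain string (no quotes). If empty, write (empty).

After op 1 (end): buf='UYQN' cursor=4
After op 2 (backspace): buf='UYQ' cursor=3
After op 3 (right): buf='UYQ' cursor=3
After op 4 (delete): buf='UYQ' cursor=3
After op 5 (delete): buf='UYQ' cursor=3
After op 6 (backspace): buf='UY' cursor=2
After op 7 (right): buf='UY' cursor=2
After op 8 (select(1,2) replace("RZE")): buf='URZE' cursor=4
After op 9 (select(1,4) replace("FP")): buf='UFP' cursor=3
After op 10 (insert('D')): buf='UFPD' cursor=4

Answer: UFPD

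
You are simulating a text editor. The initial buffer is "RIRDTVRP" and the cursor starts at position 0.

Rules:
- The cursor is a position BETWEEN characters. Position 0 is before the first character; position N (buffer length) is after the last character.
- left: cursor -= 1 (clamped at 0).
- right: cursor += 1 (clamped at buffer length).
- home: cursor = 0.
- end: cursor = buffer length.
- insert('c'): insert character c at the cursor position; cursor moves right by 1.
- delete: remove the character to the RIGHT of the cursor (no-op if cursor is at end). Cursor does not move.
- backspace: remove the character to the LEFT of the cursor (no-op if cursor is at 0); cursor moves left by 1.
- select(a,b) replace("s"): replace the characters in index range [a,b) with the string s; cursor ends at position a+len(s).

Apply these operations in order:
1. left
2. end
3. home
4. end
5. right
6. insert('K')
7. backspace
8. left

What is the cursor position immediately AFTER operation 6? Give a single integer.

Answer: 9

Derivation:
After op 1 (left): buf='RIRDTVRP' cursor=0
After op 2 (end): buf='RIRDTVRP' cursor=8
After op 3 (home): buf='RIRDTVRP' cursor=0
After op 4 (end): buf='RIRDTVRP' cursor=8
After op 5 (right): buf='RIRDTVRP' cursor=8
After op 6 (insert('K')): buf='RIRDTVRPK' cursor=9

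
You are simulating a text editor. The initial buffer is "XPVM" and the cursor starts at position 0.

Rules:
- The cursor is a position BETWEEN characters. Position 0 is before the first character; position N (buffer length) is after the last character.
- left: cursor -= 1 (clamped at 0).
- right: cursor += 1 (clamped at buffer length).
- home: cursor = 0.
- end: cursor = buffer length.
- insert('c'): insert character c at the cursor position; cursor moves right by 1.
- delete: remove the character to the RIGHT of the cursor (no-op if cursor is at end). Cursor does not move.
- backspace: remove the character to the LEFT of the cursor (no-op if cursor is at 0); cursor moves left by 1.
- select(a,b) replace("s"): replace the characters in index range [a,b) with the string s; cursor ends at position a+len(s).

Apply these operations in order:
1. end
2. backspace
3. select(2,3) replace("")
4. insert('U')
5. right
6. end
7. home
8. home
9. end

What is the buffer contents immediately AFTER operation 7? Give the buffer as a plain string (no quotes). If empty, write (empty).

After op 1 (end): buf='XPVM' cursor=4
After op 2 (backspace): buf='XPV' cursor=3
After op 3 (select(2,3) replace("")): buf='XP' cursor=2
After op 4 (insert('U')): buf='XPU' cursor=3
After op 5 (right): buf='XPU' cursor=3
After op 6 (end): buf='XPU' cursor=3
After op 7 (home): buf='XPU' cursor=0

Answer: XPU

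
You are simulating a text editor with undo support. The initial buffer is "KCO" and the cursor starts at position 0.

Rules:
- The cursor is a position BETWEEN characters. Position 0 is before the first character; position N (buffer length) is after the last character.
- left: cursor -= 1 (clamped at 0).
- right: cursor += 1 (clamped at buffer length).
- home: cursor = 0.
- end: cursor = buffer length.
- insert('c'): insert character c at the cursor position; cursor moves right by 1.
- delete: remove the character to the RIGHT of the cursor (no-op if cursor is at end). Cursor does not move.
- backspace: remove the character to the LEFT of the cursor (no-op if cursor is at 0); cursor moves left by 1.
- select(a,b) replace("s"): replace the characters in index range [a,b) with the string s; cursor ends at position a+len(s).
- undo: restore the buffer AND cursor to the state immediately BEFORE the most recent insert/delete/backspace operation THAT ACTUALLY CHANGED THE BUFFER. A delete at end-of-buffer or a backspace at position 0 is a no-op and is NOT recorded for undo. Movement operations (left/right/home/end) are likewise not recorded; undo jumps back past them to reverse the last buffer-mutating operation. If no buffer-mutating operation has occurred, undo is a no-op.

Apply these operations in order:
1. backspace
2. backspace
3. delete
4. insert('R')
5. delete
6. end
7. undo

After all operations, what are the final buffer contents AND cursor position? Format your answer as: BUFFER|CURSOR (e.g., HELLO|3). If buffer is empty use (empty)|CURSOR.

After op 1 (backspace): buf='KCO' cursor=0
After op 2 (backspace): buf='KCO' cursor=0
After op 3 (delete): buf='CO' cursor=0
After op 4 (insert('R')): buf='RCO' cursor=1
After op 5 (delete): buf='RO' cursor=1
After op 6 (end): buf='RO' cursor=2
After op 7 (undo): buf='RCO' cursor=1

Answer: RCO|1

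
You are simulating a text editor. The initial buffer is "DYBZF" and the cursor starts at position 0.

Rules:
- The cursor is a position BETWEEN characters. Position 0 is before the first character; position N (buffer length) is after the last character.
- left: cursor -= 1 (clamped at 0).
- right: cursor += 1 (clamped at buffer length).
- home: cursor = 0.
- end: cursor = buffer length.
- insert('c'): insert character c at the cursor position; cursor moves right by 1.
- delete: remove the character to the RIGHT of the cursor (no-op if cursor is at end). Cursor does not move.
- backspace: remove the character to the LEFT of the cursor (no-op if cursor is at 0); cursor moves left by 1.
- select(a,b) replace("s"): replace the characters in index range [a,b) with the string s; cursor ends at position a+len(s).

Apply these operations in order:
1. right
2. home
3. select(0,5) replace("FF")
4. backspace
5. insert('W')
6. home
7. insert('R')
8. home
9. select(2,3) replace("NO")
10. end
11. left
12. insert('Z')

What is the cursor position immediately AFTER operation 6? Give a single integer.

After op 1 (right): buf='DYBZF' cursor=1
After op 2 (home): buf='DYBZF' cursor=0
After op 3 (select(0,5) replace("FF")): buf='FF' cursor=2
After op 4 (backspace): buf='F' cursor=1
After op 5 (insert('W')): buf='FW' cursor=2
After op 6 (home): buf='FW' cursor=0

Answer: 0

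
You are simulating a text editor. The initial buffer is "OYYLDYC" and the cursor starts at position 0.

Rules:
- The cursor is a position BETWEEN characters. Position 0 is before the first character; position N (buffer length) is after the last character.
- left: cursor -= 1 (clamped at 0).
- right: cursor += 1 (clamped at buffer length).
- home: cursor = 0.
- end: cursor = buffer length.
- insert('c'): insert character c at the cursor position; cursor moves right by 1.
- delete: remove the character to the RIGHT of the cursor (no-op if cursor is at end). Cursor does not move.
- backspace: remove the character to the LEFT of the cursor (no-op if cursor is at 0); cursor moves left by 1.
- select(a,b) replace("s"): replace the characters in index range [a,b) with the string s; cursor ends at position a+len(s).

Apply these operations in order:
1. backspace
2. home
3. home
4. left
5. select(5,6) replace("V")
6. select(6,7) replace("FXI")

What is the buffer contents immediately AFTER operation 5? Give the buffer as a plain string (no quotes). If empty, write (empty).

After op 1 (backspace): buf='OYYLDYC' cursor=0
After op 2 (home): buf='OYYLDYC' cursor=0
After op 3 (home): buf='OYYLDYC' cursor=0
After op 4 (left): buf='OYYLDYC' cursor=0
After op 5 (select(5,6) replace("V")): buf='OYYLDVC' cursor=6

Answer: OYYLDVC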